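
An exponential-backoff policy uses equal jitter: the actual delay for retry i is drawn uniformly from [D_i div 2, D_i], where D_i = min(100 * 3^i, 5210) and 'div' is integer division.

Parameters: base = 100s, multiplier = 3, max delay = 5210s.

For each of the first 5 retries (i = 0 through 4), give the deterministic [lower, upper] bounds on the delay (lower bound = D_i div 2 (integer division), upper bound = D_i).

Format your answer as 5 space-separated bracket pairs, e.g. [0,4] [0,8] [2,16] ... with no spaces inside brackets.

Computing bounds per retry:
  i=0: D_i=min(100*3^0,5210)=100, bounds=[50,100]
  i=1: D_i=min(100*3^1,5210)=300, bounds=[150,300]
  i=2: D_i=min(100*3^2,5210)=900, bounds=[450,900]
  i=3: D_i=min(100*3^3,5210)=2700, bounds=[1350,2700]
  i=4: D_i=min(100*3^4,5210)=5210, bounds=[2605,5210]

Answer: [50,100] [150,300] [450,900] [1350,2700] [2605,5210]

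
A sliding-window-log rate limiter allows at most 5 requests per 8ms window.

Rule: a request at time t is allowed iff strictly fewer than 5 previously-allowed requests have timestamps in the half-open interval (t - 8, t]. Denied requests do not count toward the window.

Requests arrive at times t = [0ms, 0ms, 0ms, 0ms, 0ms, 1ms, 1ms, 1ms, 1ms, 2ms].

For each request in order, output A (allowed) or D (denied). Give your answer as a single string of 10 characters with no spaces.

Tracking allowed requests in the window:
  req#1 t=0ms: ALLOW
  req#2 t=0ms: ALLOW
  req#3 t=0ms: ALLOW
  req#4 t=0ms: ALLOW
  req#5 t=0ms: ALLOW
  req#6 t=1ms: DENY
  req#7 t=1ms: DENY
  req#8 t=1ms: DENY
  req#9 t=1ms: DENY
  req#10 t=2ms: DENY

Answer: AAAAADDDDD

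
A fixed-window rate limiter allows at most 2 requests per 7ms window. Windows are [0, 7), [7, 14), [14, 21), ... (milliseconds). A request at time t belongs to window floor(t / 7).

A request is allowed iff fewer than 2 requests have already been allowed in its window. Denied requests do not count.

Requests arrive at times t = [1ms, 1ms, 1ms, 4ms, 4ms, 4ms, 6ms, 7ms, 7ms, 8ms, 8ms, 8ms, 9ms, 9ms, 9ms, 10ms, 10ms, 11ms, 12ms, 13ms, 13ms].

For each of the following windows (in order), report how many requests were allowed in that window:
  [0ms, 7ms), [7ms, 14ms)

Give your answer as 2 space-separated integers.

Answer: 2 2

Derivation:
Processing requests:
  req#1 t=1ms (window 0): ALLOW
  req#2 t=1ms (window 0): ALLOW
  req#3 t=1ms (window 0): DENY
  req#4 t=4ms (window 0): DENY
  req#5 t=4ms (window 0): DENY
  req#6 t=4ms (window 0): DENY
  req#7 t=6ms (window 0): DENY
  req#8 t=7ms (window 1): ALLOW
  req#9 t=7ms (window 1): ALLOW
  req#10 t=8ms (window 1): DENY
  req#11 t=8ms (window 1): DENY
  req#12 t=8ms (window 1): DENY
  req#13 t=9ms (window 1): DENY
  req#14 t=9ms (window 1): DENY
  req#15 t=9ms (window 1): DENY
  req#16 t=10ms (window 1): DENY
  req#17 t=10ms (window 1): DENY
  req#18 t=11ms (window 1): DENY
  req#19 t=12ms (window 1): DENY
  req#20 t=13ms (window 1): DENY
  req#21 t=13ms (window 1): DENY

Allowed counts by window: 2 2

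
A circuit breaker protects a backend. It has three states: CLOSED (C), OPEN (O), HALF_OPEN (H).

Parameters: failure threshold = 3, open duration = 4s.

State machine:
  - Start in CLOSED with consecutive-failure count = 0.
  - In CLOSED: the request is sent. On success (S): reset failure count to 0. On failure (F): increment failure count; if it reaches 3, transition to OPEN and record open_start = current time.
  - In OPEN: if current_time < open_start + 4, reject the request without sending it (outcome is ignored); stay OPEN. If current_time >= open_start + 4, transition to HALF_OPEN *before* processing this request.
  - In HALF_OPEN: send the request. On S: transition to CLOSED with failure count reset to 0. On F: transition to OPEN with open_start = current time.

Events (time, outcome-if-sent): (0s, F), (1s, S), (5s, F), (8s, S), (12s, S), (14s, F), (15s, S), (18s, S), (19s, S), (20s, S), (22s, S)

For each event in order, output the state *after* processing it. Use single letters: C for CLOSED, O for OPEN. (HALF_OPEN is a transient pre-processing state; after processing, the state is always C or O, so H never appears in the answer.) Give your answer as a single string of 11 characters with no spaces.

Answer: CCCCCCCCCCC

Derivation:
State after each event:
  event#1 t=0s outcome=F: state=CLOSED
  event#2 t=1s outcome=S: state=CLOSED
  event#3 t=5s outcome=F: state=CLOSED
  event#4 t=8s outcome=S: state=CLOSED
  event#5 t=12s outcome=S: state=CLOSED
  event#6 t=14s outcome=F: state=CLOSED
  event#7 t=15s outcome=S: state=CLOSED
  event#8 t=18s outcome=S: state=CLOSED
  event#9 t=19s outcome=S: state=CLOSED
  event#10 t=20s outcome=S: state=CLOSED
  event#11 t=22s outcome=S: state=CLOSED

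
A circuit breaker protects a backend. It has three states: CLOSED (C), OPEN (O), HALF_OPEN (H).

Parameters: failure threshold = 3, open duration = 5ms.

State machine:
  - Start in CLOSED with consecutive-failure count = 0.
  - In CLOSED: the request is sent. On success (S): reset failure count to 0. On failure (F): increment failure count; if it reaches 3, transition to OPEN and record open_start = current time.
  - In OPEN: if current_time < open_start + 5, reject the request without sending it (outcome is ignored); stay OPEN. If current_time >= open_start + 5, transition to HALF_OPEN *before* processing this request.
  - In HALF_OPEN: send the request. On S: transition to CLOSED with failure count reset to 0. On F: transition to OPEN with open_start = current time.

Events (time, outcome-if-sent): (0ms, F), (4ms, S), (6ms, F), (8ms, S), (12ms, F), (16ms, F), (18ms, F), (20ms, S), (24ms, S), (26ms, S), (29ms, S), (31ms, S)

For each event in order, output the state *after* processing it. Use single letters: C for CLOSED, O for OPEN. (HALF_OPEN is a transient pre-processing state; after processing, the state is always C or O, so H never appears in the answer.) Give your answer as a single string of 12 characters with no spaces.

Answer: CCCCCCOOCCCC

Derivation:
State after each event:
  event#1 t=0ms outcome=F: state=CLOSED
  event#2 t=4ms outcome=S: state=CLOSED
  event#3 t=6ms outcome=F: state=CLOSED
  event#4 t=8ms outcome=S: state=CLOSED
  event#5 t=12ms outcome=F: state=CLOSED
  event#6 t=16ms outcome=F: state=CLOSED
  event#7 t=18ms outcome=F: state=OPEN
  event#8 t=20ms outcome=S: state=OPEN
  event#9 t=24ms outcome=S: state=CLOSED
  event#10 t=26ms outcome=S: state=CLOSED
  event#11 t=29ms outcome=S: state=CLOSED
  event#12 t=31ms outcome=S: state=CLOSED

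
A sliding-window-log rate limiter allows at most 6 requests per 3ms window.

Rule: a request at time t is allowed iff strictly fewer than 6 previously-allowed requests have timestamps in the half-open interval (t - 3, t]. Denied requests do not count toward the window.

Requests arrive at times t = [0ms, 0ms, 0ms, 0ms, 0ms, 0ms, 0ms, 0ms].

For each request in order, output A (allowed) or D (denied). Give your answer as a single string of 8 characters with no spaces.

Tracking allowed requests in the window:
  req#1 t=0ms: ALLOW
  req#2 t=0ms: ALLOW
  req#3 t=0ms: ALLOW
  req#4 t=0ms: ALLOW
  req#5 t=0ms: ALLOW
  req#6 t=0ms: ALLOW
  req#7 t=0ms: DENY
  req#8 t=0ms: DENY

Answer: AAAAAADD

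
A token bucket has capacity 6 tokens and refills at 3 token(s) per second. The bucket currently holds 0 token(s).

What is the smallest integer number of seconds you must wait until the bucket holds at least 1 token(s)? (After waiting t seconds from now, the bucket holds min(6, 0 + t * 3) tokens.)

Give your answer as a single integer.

Need 0 + t * 3 >= 1, so t >= 1/3.
Smallest integer t = ceil(1/3) = 1.

Answer: 1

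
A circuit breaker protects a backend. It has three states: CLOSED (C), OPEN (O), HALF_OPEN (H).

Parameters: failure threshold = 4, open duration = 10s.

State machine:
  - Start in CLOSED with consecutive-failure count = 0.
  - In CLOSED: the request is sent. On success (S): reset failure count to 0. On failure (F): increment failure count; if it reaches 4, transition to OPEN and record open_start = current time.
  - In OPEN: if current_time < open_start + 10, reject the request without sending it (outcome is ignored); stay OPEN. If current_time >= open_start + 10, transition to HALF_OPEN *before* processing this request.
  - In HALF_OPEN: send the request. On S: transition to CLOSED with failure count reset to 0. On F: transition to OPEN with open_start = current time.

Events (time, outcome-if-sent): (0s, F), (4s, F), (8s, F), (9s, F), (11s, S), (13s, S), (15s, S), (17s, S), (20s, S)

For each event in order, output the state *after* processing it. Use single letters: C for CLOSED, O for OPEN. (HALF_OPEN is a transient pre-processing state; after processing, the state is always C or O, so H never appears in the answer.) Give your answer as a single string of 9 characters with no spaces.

State after each event:
  event#1 t=0s outcome=F: state=CLOSED
  event#2 t=4s outcome=F: state=CLOSED
  event#3 t=8s outcome=F: state=CLOSED
  event#4 t=9s outcome=F: state=OPEN
  event#5 t=11s outcome=S: state=OPEN
  event#6 t=13s outcome=S: state=OPEN
  event#7 t=15s outcome=S: state=OPEN
  event#8 t=17s outcome=S: state=OPEN
  event#9 t=20s outcome=S: state=CLOSED

Answer: CCCOOOOOC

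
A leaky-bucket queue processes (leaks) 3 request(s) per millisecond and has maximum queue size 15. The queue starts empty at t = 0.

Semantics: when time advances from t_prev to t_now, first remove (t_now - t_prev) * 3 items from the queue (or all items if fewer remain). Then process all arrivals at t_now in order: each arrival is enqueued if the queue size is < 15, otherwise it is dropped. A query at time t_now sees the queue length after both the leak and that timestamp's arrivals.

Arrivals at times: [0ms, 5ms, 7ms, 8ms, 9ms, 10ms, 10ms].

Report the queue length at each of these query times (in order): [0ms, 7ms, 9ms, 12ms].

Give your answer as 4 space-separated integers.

Answer: 1 1 1 0

Derivation:
Queue lengths at query times:
  query t=0ms: backlog = 1
  query t=7ms: backlog = 1
  query t=9ms: backlog = 1
  query t=12ms: backlog = 0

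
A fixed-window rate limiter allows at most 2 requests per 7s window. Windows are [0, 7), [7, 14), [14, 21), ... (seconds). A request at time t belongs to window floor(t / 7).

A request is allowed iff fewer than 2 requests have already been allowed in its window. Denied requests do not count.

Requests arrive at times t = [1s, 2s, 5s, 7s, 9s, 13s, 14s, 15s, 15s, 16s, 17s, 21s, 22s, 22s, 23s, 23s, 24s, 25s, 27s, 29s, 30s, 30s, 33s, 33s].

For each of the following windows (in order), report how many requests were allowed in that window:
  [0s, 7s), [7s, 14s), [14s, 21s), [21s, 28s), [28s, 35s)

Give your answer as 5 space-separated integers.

Answer: 2 2 2 2 2

Derivation:
Processing requests:
  req#1 t=1s (window 0): ALLOW
  req#2 t=2s (window 0): ALLOW
  req#3 t=5s (window 0): DENY
  req#4 t=7s (window 1): ALLOW
  req#5 t=9s (window 1): ALLOW
  req#6 t=13s (window 1): DENY
  req#7 t=14s (window 2): ALLOW
  req#8 t=15s (window 2): ALLOW
  req#9 t=15s (window 2): DENY
  req#10 t=16s (window 2): DENY
  req#11 t=17s (window 2): DENY
  req#12 t=21s (window 3): ALLOW
  req#13 t=22s (window 3): ALLOW
  req#14 t=22s (window 3): DENY
  req#15 t=23s (window 3): DENY
  req#16 t=23s (window 3): DENY
  req#17 t=24s (window 3): DENY
  req#18 t=25s (window 3): DENY
  req#19 t=27s (window 3): DENY
  req#20 t=29s (window 4): ALLOW
  req#21 t=30s (window 4): ALLOW
  req#22 t=30s (window 4): DENY
  req#23 t=33s (window 4): DENY
  req#24 t=33s (window 4): DENY

Allowed counts by window: 2 2 2 2 2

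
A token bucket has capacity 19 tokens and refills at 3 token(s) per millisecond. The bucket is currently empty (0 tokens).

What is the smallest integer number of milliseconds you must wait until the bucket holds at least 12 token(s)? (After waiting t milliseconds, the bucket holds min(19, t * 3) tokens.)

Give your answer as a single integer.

Need t * 3 >= 12, so t >= 12/3.
Smallest integer t = ceil(12/3) = 4.

Answer: 4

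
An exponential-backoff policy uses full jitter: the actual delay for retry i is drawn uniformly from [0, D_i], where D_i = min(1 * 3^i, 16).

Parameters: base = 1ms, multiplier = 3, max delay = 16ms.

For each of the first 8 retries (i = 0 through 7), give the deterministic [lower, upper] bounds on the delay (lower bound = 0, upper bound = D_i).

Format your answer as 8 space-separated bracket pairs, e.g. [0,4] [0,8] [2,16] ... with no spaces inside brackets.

Computing bounds per retry:
  i=0: D_i=min(1*3^0,16)=1, bounds=[0,1]
  i=1: D_i=min(1*3^1,16)=3, bounds=[0,3]
  i=2: D_i=min(1*3^2,16)=9, bounds=[0,9]
  i=3: D_i=min(1*3^3,16)=16, bounds=[0,16]
  i=4: D_i=min(1*3^4,16)=16, bounds=[0,16]
  i=5: D_i=min(1*3^5,16)=16, bounds=[0,16]
  i=6: D_i=min(1*3^6,16)=16, bounds=[0,16]
  i=7: D_i=min(1*3^7,16)=16, bounds=[0,16]

Answer: [0,1] [0,3] [0,9] [0,16] [0,16] [0,16] [0,16] [0,16]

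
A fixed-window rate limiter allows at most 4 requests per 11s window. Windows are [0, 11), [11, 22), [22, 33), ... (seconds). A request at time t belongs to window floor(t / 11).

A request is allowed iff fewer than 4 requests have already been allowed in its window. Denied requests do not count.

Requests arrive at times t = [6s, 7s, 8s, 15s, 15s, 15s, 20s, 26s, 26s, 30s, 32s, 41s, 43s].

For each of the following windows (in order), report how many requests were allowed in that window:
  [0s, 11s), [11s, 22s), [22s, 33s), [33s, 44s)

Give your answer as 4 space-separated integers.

Answer: 3 4 4 2

Derivation:
Processing requests:
  req#1 t=6s (window 0): ALLOW
  req#2 t=7s (window 0): ALLOW
  req#3 t=8s (window 0): ALLOW
  req#4 t=15s (window 1): ALLOW
  req#5 t=15s (window 1): ALLOW
  req#6 t=15s (window 1): ALLOW
  req#7 t=20s (window 1): ALLOW
  req#8 t=26s (window 2): ALLOW
  req#9 t=26s (window 2): ALLOW
  req#10 t=30s (window 2): ALLOW
  req#11 t=32s (window 2): ALLOW
  req#12 t=41s (window 3): ALLOW
  req#13 t=43s (window 3): ALLOW

Allowed counts by window: 3 4 4 2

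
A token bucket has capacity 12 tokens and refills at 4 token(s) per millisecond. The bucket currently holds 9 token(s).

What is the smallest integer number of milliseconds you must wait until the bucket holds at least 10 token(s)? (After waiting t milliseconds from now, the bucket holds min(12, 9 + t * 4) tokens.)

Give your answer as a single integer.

Need 9 + t * 4 >= 10, so t >= 1/4.
Smallest integer t = ceil(1/4) = 1.

Answer: 1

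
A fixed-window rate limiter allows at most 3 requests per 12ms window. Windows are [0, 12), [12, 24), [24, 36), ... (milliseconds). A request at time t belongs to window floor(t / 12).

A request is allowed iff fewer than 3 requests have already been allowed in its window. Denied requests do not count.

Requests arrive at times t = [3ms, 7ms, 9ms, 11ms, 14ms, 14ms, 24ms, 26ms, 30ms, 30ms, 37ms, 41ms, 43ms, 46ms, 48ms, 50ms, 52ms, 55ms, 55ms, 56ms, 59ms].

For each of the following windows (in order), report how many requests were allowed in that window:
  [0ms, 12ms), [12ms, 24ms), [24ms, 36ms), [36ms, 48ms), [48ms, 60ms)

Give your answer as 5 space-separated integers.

Answer: 3 2 3 3 3

Derivation:
Processing requests:
  req#1 t=3ms (window 0): ALLOW
  req#2 t=7ms (window 0): ALLOW
  req#3 t=9ms (window 0): ALLOW
  req#4 t=11ms (window 0): DENY
  req#5 t=14ms (window 1): ALLOW
  req#6 t=14ms (window 1): ALLOW
  req#7 t=24ms (window 2): ALLOW
  req#8 t=26ms (window 2): ALLOW
  req#9 t=30ms (window 2): ALLOW
  req#10 t=30ms (window 2): DENY
  req#11 t=37ms (window 3): ALLOW
  req#12 t=41ms (window 3): ALLOW
  req#13 t=43ms (window 3): ALLOW
  req#14 t=46ms (window 3): DENY
  req#15 t=48ms (window 4): ALLOW
  req#16 t=50ms (window 4): ALLOW
  req#17 t=52ms (window 4): ALLOW
  req#18 t=55ms (window 4): DENY
  req#19 t=55ms (window 4): DENY
  req#20 t=56ms (window 4): DENY
  req#21 t=59ms (window 4): DENY

Allowed counts by window: 3 2 3 3 3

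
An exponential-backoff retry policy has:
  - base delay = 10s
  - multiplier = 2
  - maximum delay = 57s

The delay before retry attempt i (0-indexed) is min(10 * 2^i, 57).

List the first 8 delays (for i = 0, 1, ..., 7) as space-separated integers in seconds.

Answer: 10 20 40 57 57 57 57 57

Derivation:
Computing each delay:
  i=0: min(10*2^0, 57) = 10
  i=1: min(10*2^1, 57) = 20
  i=2: min(10*2^2, 57) = 40
  i=3: min(10*2^3, 57) = 57
  i=4: min(10*2^4, 57) = 57
  i=5: min(10*2^5, 57) = 57
  i=6: min(10*2^6, 57) = 57
  i=7: min(10*2^7, 57) = 57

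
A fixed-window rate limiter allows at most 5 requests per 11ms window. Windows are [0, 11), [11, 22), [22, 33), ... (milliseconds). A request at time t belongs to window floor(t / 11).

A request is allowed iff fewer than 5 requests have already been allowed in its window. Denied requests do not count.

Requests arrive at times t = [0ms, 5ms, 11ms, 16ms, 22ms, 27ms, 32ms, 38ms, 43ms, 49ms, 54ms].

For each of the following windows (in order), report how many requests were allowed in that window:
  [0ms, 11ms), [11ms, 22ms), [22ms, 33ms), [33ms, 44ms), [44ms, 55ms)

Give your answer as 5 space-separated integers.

Answer: 2 2 3 2 2

Derivation:
Processing requests:
  req#1 t=0ms (window 0): ALLOW
  req#2 t=5ms (window 0): ALLOW
  req#3 t=11ms (window 1): ALLOW
  req#4 t=16ms (window 1): ALLOW
  req#5 t=22ms (window 2): ALLOW
  req#6 t=27ms (window 2): ALLOW
  req#7 t=32ms (window 2): ALLOW
  req#8 t=38ms (window 3): ALLOW
  req#9 t=43ms (window 3): ALLOW
  req#10 t=49ms (window 4): ALLOW
  req#11 t=54ms (window 4): ALLOW

Allowed counts by window: 2 2 3 2 2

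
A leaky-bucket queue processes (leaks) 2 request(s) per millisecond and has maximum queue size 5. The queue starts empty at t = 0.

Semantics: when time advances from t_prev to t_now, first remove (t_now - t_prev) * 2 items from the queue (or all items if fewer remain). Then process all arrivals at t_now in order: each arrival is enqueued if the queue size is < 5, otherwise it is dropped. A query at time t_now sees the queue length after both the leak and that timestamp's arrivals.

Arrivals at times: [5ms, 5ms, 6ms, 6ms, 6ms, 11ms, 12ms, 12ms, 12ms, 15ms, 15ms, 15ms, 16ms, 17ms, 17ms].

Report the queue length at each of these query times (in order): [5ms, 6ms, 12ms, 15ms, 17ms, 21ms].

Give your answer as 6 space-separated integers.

Queue lengths at query times:
  query t=5ms: backlog = 2
  query t=6ms: backlog = 3
  query t=12ms: backlog = 3
  query t=15ms: backlog = 3
  query t=17ms: backlog = 2
  query t=21ms: backlog = 0

Answer: 2 3 3 3 2 0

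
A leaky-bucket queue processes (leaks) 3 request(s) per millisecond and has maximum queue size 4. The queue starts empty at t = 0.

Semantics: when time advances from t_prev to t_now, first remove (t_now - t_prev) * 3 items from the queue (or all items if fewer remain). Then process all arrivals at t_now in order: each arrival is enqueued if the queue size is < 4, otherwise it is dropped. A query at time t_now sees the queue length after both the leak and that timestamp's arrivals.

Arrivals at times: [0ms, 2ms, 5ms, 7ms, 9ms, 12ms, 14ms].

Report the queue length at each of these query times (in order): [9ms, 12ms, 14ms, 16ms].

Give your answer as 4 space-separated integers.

Queue lengths at query times:
  query t=9ms: backlog = 1
  query t=12ms: backlog = 1
  query t=14ms: backlog = 1
  query t=16ms: backlog = 0

Answer: 1 1 1 0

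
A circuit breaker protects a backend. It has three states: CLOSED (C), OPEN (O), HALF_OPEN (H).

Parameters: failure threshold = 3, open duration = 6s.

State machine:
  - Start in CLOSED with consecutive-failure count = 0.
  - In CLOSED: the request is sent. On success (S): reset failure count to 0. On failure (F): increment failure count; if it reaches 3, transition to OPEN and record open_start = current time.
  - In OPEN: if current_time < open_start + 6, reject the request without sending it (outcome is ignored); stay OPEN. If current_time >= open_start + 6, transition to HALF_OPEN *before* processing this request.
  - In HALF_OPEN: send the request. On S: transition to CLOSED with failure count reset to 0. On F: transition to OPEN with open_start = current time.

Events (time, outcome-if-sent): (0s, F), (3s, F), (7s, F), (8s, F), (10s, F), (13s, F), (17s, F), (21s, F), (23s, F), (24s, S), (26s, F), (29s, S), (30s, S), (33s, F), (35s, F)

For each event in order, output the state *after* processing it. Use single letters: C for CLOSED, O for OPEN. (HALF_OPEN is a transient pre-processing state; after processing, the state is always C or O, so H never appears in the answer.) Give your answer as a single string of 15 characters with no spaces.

State after each event:
  event#1 t=0s outcome=F: state=CLOSED
  event#2 t=3s outcome=F: state=CLOSED
  event#3 t=7s outcome=F: state=OPEN
  event#4 t=8s outcome=F: state=OPEN
  event#5 t=10s outcome=F: state=OPEN
  event#6 t=13s outcome=F: state=OPEN
  event#7 t=17s outcome=F: state=OPEN
  event#8 t=21s outcome=F: state=OPEN
  event#9 t=23s outcome=F: state=OPEN
  event#10 t=24s outcome=S: state=OPEN
  event#11 t=26s outcome=F: state=OPEN
  event#12 t=29s outcome=S: state=CLOSED
  event#13 t=30s outcome=S: state=CLOSED
  event#14 t=33s outcome=F: state=CLOSED
  event#15 t=35s outcome=F: state=CLOSED

Answer: CCOOOOOOOOOCCCC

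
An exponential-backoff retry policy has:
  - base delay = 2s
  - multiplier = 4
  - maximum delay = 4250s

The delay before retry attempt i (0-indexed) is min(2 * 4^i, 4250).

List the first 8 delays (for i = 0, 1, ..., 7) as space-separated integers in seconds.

Answer: 2 8 32 128 512 2048 4250 4250

Derivation:
Computing each delay:
  i=0: min(2*4^0, 4250) = 2
  i=1: min(2*4^1, 4250) = 8
  i=2: min(2*4^2, 4250) = 32
  i=3: min(2*4^3, 4250) = 128
  i=4: min(2*4^4, 4250) = 512
  i=5: min(2*4^5, 4250) = 2048
  i=6: min(2*4^6, 4250) = 4250
  i=7: min(2*4^7, 4250) = 4250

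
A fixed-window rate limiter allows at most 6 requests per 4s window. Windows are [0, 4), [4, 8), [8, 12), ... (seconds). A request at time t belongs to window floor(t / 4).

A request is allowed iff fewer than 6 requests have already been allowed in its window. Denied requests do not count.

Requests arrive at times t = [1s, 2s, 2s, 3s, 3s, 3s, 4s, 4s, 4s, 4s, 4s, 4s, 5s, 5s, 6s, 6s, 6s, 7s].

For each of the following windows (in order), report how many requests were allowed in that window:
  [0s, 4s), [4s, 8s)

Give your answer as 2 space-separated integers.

Processing requests:
  req#1 t=1s (window 0): ALLOW
  req#2 t=2s (window 0): ALLOW
  req#3 t=2s (window 0): ALLOW
  req#4 t=3s (window 0): ALLOW
  req#5 t=3s (window 0): ALLOW
  req#6 t=3s (window 0): ALLOW
  req#7 t=4s (window 1): ALLOW
  req#8 t=4s (window 1): ALLOW
  req#9 t=4s (window 1): ALLOW
  req#10 t=4s (window 1): ALLOW
  req#11 t=4s (window 1): ALLOW
  req#12 t=4s (window 1): ALLOW
  req#13 t=5s (window 1): DENY
  req#14 t=5s (window 1): DENY
  req#15 t=6s (window 1): DENY
  req#16 t=6s (window 1): DENY
  req#17 t=6s (window 1): DENY
  req#18 t=7s (window 1): DENY

Allowed counts by window: 6 6

Answer: 6 6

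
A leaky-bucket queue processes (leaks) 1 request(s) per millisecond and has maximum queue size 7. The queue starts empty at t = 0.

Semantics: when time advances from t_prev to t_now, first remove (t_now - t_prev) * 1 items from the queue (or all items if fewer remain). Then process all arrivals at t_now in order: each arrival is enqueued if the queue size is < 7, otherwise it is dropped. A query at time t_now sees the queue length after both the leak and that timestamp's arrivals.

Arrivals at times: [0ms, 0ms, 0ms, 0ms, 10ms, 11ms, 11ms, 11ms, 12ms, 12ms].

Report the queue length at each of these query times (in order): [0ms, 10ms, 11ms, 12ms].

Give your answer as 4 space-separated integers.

Answer: 4 1 3 4

Derivation:
Queue lengths at query times:
  query t=0ms: backlog = 4
  query t=10ms: backlog = 1
  query t=11ms: backlog = 3
  query t=12ms: backlog = 4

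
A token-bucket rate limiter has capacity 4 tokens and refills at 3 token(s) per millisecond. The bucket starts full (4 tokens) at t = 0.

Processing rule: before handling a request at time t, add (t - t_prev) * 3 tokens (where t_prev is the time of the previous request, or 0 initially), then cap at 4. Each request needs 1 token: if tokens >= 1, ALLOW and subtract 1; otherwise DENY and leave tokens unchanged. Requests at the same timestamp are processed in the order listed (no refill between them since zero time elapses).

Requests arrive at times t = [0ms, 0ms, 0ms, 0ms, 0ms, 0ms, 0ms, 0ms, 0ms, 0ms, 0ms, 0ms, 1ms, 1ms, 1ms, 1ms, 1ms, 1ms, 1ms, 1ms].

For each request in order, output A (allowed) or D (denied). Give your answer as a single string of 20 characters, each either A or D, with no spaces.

Answer: AAAADDDDDDDDAAADDDDD

Derivation:
Simulating step by step:
  req#1 t=0ms: ALLOW
  req#2 t=0ms: ALLOW
  req#3 t=0ms: ALLOW
  req#4 t=0ms: ALLOW
  req#5 t=0ms: DENY
  req#6 t=0ms: DENY
  req#7 t=0ms: DENY
  req#8 t=0ms: DENY
  req#9 t=0ms: DENY
  req#10 t=0ms: DENY
  req#11 t=0ms: DENY
  req#12 t=0ms: DENY
  req#13 t=1ms: ALLOW
  req#14 t=1ms: ALLOW
  req#15 t=1ms: ALLOW
  req#16 t=1ms: DENY
  req#17 t=1ms: DENY
  req#18 t=1ms: DENY
  req#19 t=1ms: DENY
  req#20 t=1ms: DENY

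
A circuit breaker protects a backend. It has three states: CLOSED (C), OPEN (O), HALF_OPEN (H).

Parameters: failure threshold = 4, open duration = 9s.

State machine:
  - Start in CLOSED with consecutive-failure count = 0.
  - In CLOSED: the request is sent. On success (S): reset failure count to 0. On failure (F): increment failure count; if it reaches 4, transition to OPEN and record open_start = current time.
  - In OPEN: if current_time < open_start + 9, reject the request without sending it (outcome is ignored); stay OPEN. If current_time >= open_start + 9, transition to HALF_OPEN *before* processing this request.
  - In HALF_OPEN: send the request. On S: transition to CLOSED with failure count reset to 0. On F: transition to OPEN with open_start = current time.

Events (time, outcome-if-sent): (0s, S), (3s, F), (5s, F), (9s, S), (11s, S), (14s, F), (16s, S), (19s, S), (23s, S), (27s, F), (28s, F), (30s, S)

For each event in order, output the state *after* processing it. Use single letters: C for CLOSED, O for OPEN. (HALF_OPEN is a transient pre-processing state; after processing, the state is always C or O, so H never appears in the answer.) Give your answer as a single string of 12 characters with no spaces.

Answer: CCCCCCCCCCCC

Derivation:
State after each event:
  event#1 t=0s outcome=S: state=CLOSED
  event#2 t=3s outcome=F: state=CLOSED
  event#3 t=5s outcome=F: state=CLOSED
  event#4 t=9s outcome=S: state=CLOSED
  event#5 t=11s outcome=S: state=CLOSED
  event#6 t=14s outcome=F: state=CLOSED
  event#7 t=16s outcome=S: state=CLOSED
  event#8 t=19s outcome=S: state=CLOSED
  event#9 t=23s outcome=S: state=CLOSED
  event#10 t=27s outcome=F: state=CLOSED
  event#11 t=28s outcome=F: state=CLOSED
  event#12 t=30s outcome=S: state=CLOSED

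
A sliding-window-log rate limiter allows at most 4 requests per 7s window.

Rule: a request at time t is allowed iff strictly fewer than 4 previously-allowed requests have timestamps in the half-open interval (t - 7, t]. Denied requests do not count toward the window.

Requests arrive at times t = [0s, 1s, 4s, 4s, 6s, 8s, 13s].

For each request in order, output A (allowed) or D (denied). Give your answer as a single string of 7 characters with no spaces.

Answer: AAAADAA

Derivation:
Tracking allowed requests in the window:
  req#1 t=0s: ALLOW
  req#2 t=1s: ALLOW
  req#3 t=4s: ALLOW
  req#4 t=4s: ALLOW
  req#5 t=6s: DENY
  req#6 t=8s: ALLOW
  req#7 t=13s: ALLOW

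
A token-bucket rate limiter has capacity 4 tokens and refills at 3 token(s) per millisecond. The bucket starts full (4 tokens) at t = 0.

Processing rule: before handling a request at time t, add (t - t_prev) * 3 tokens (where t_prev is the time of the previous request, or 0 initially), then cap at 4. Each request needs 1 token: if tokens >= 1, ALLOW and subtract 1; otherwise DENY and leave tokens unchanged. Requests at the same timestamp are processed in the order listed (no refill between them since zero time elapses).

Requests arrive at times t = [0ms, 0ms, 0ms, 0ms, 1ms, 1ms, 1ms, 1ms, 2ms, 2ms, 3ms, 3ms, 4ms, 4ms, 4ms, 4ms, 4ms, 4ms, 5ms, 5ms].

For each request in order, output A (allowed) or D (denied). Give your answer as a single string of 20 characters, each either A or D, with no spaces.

Simulating step by step:
  req#1 t=0ms: ALLOW
  req#2 t=0ms: ALLOW
  req#3 t=0ms: ALLOW
  req#4 t=0ms: ALLOW
  req#5 t=1ms: ALLOW
  req#6 t=1ms: ALLOW
  req#7 t=1ms: ALLOW
  req#8 t=1ms: DENY
  req#9 t=2ms: ALLOW
  req#10 t=2ms: ALLOW
  req#11 t=3ms: ALLOW
  req#12 t=3ms: ALLOW
  req#13 t=4ms: ALLOW
  req#14 t=4ms: ALLOW
  req#15 t=4ms: ALLOW
  req#16 t=4ms: ALLOW
  req#17 t=4ms: DENY
  req#18 t=4ms: DENY
  req#19 t=5ms: ALLOW
  req#20 t=5ms: ALLOW

Answer: AAAAAAADAAAAAAAADDAA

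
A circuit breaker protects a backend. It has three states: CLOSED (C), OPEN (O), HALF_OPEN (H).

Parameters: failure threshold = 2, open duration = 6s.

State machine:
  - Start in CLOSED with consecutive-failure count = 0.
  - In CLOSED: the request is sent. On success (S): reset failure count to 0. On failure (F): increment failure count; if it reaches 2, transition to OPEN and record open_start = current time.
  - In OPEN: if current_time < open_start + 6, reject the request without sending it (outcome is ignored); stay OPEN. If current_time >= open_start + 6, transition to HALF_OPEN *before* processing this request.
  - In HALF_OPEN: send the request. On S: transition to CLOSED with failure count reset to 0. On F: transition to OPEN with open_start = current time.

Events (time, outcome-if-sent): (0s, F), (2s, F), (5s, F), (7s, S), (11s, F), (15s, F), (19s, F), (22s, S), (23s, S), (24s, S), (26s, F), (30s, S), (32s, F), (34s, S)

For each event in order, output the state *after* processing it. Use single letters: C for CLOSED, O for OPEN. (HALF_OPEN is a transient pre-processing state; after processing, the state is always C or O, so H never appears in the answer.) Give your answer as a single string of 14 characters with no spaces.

State after each event:
  event#1 t=0s outcome=F: state=CLOSED
  event#2 t=2s outcome=F: state=OPEN
  event#3 t=5s outcome=F: state=OPEN
  event#4 t=7s outcome=S: state=OPEN
  event#5 t=11s outcome=F: state=OPEN
  event#6 t=15s outcome=F: state=OPEN
  event#7 t=19s outcome=F: state=OPEN
  event#8 t=22s outcome=S: state=OPEN
  event#9 t=23s outcome=S: state=OPEN
  event#10 t=24s outcome=S: state=OPEN
  event#11 t=26s outcome=F: state=OPEN
  event#12 t=30s outcome=S: state=OPEN
  event#13 t=32s outcome=F: state=OPEN
  event#14 t=34s outcome=S: state=OPEN

Answer: COOOOOOOOOOOOO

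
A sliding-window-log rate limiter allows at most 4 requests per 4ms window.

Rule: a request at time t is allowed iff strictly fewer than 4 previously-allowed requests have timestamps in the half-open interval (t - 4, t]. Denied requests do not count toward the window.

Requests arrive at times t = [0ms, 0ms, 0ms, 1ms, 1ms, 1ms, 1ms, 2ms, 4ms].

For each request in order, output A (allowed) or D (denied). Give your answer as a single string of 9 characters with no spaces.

Tracking allowed requests in the window:
  req#1 t=0ms: ALLOW
  req#2 t=0ms: ALLOW
  req#3 t=0ms: ALLOW
  req#4 t=1ms: ALLOW
  req#5 t=1ms: DENY
  req#6 t=1ms: DENY
  req#7 t=1ms: DENY
  req#8 t=2ms: DENY
  req#9 t=4ms: ALLOW

Answer: AAAADDDDA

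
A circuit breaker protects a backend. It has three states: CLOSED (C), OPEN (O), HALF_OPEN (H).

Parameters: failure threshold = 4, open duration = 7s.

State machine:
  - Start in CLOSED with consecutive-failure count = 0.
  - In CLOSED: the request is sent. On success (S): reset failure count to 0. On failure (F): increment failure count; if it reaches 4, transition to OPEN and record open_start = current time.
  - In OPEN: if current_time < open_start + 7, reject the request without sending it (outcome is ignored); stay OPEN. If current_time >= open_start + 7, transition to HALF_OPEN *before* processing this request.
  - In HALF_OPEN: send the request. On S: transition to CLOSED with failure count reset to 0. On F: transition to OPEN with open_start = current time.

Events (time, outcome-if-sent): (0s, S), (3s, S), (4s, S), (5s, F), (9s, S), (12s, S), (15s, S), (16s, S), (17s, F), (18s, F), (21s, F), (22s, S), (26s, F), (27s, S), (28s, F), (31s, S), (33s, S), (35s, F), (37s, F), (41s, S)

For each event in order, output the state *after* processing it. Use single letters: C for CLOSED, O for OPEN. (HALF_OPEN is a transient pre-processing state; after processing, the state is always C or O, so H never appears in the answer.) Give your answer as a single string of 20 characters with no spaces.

Answer: CCCCCCCCCCCCCCCCCCCC

Derivation:
State after each event:
  event#1 t=0s outcome=S: state=CLOSED
  event#2 t=3s outcome=S: state=CLOSED
  event#3 t=4s outcome=S: state=CLOSED
  event#4 t=5s outcome=F: state=CLOSED
  event#5 t=9s outcome=S: state=CLOSED
  event#6 t=12s outcome=S: state=CLOSED
  event#7 t=15s outcome=S: state=CLOSED
  event#8 t=16s outcome=S: state=CLOSED
  event#9 t=17s outcome=F: state=CLOSED
  event#10 t=18s outcome=F: state=CLOSED
  event#11 t=21s outcome=F: state=CLOSED
  event#12 t=22s outcome=S: state=CLOSED
  event#13 t=26s outcome=F: state=CLOSED
  event#14 t=27s outcome=S: state=CLOSED
  event#15 t=28s outcome=F: state=CLOSED
  event#16 t=31s outcome=S: state=CLOSED
  event#17 t=33s outcome=S: state=CLOSED
  event#18 t=35s outcome=F: state=CLOSED
  event#19 t=37s outcome=F: state=CLOSED
  event#20 t=41s outcome=S: state=CLOSED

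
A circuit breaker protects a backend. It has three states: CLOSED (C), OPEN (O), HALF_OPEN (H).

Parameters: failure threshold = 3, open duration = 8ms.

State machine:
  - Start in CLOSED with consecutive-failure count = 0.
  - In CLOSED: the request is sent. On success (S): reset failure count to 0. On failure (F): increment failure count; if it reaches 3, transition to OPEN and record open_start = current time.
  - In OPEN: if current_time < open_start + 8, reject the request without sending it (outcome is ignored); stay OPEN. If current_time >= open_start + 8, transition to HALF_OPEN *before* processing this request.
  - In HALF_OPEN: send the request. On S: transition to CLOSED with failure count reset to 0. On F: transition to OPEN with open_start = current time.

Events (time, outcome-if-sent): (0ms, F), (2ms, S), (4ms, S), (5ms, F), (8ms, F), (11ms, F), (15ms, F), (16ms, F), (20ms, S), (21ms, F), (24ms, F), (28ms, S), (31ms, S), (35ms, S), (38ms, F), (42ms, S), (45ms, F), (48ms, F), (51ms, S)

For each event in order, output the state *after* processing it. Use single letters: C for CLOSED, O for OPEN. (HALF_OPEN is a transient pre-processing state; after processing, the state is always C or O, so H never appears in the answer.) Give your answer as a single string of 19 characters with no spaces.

Answer: CCCCCOOOCCCCCCCCCCC

Derivation:
State after each event:
  event#1 t=0ms outcome=F: state=CLOSED
  event#2 t=2ms outcome=S: state=CLOSED
  event#3 t=4ms outcome=S: state=CLOSED
  event#4 t=5ms outcome=F: state=CLOSED
  event#5 t=8ms outcome=F: state=CLOSED
  event#6 t=11ms outcome=F: state=OPEN
  event#7 t=15ms outcome=F: state=OPEN
  event#8 t=16ms outcome=F: state=OPEN
  event#9 t=20ms outcome=S: state=CLOSED
  event#10 t=21ms outcome=F: state=CLOSED
  event#11 t=24ms outcome=F: state=CLOSED
  event#12 t=28ms outcome=S: state=CLOSED
  event#13 t=31ms outcome=S: state=CLOSED
  event#14 t=35ms outcome=S: state=CLOSED
  event#15 t=38ms outcome=F: state=CLOSED
  event#16 t=42ms outcome=S: state=CLOSED
  event#17 t=45ms outcome=F: state=CLOSED
  event#18 t=48ms outcome=F: state=CLOSED
  event#19 t=51ms outcome=S: state=CLOSED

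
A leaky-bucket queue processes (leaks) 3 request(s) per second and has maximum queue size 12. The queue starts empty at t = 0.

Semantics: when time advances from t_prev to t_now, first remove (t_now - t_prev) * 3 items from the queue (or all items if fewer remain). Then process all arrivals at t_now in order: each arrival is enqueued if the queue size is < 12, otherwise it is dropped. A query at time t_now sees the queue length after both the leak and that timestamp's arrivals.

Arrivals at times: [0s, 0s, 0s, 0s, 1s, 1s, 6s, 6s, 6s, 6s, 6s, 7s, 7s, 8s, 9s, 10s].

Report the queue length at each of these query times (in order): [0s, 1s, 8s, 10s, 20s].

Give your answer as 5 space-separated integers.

Queue lengths at query times:
  query t=0s: backlog = 4
  query t=1s: backlog = 3
  query t=8s: backlog = 2
  query t=10s: backlog = 1
  query t=20s: backlog = 0

Answer: 4 3 2 1 0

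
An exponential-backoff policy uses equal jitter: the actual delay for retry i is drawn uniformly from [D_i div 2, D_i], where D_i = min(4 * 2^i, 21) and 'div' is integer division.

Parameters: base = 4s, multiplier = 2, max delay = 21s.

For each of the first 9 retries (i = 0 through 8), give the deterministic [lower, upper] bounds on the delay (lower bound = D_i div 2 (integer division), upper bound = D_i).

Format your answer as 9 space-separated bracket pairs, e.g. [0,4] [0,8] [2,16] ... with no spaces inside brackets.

Answer: [2,4] [4,8] [8,16] [10,21] [10,21] [10,21] [10,21] [10,21] [10,21]

Derivation:
Computing bounds per retry:
  i=0: D_i=min(4*2^0,21)=4, bounds=[2,4]
  i=1: D_i=min(4*2^1,21)=8, bounds=[4,8]
  i=2: D_i=min(4*2^2,21)=16, bounds=[8,16]
  i=3: D_i=min(4*2^3,21)=21, bounds=[10,21]
  i=4: D_i=min(4*2^4,21)=21, bounds=[10,21]
  i=5: D_i=min(4*2^5,21)=21, bounds=[10,21]
  i=6: D_i=min(4*2^6,21)=21, bounds=[10,21]
  i=7: D_i=min(4*2^7,21)=21, bounds=[10,21]
  i=8: D_i=min(4*2^8,21)=21, bounds=[10,21]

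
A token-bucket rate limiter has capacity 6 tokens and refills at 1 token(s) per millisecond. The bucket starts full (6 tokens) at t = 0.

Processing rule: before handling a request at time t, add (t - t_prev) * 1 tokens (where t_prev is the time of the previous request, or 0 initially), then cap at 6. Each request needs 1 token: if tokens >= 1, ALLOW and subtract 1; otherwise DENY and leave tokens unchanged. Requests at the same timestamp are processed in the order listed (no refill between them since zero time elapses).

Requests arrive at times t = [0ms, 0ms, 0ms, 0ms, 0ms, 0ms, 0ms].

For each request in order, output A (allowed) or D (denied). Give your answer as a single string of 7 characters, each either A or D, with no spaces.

Answer: AAAAAAD

Derivation:
Simulating step by step:
  req#1 t=0ms: ALLOW
  req#2 t=0ms: ALLOW
  req#3 t=0ms: ALLOW
  req#4 t=0ms: ALLOW
  req#5 t=0ms: ALLOW
  req#6 t=0ms: ALLOW
  req#7 t=0ms: DENY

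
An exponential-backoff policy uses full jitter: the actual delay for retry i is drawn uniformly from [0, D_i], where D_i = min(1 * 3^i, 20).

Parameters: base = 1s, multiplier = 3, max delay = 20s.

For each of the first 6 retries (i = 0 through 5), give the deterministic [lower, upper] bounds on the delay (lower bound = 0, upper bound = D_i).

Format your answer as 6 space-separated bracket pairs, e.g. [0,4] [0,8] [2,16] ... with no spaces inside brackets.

Computing bounds per retry:
  i=0: D_i=min(1*3^0,20)=1, bounds=[0,1]
  i=1: D_i=min(1*3^1,20)=3, bounds=[0,3]
  i=2: D_i=min(1*3^2,20)=9, bounds=[0,9]
  i=3: D_i=min(1*3^3,20)=20, bounds=[0,20]
  i=4: D_i=min(1*3^4,20)=20, bounds=[0,20]
  i=5: D_i=min(1*3^5,20)=20, bounds=[0,20]

Answer: [0,1] [0,3] [0,9] [0,20] [0,20] [0,20]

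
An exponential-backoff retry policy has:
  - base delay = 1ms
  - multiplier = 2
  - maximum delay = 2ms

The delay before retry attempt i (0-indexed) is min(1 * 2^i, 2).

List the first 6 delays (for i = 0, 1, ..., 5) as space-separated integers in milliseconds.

Answer: 1 2 2 2 2 2

Derivation:
Computing each delay:
  i=0: min(1*2^0, 2) = 1
  i=1: min(1*2^1, 2) = 2
  i=2: min(1*2^2, 2) = 2
  i=3: min(1*2^3, 2) = 2
  i=4: min(1*2^4, 2) = 2
  i=5: min(1*2^5, 2) = 2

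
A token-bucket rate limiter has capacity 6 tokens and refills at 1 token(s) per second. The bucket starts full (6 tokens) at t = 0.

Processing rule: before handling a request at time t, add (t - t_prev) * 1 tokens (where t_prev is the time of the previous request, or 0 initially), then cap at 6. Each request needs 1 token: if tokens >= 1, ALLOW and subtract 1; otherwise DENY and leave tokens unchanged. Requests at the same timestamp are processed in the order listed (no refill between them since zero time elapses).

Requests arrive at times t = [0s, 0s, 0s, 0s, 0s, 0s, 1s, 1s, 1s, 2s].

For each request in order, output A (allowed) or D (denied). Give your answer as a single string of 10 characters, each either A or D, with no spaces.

Answer: AAAAAAADDA

Derivation:
Simulating step by step:
  req#1 t=0s: ALLOW
  req#2 t=0s: ALLOW
  req#3 t=0s: ALLOW
  req#4 t=0s: ALLOW
  req#5 t=0s: ALLOW
  req#6 t=0s: ALLOW
  req#7 t=1s: ALLOW
  req#8 t=1s: DENY
  req#9 t=1s: DENY
  req#10 t=2s: ALLOW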